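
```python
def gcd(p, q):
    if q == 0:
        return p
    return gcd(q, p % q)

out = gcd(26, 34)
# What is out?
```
Call trace:
gcd(p=26, q=34)
  gcd(p=34, q=26)
    gcd(p=26, q=8)
      gcd(p=8, q=2)
        gcd(p=2, q=0)
        -> return 2
      -> return 2
    -> return 2
  -> return 2
-> return 2

Final answer: 2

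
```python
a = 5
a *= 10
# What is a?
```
Trace:
  a=5
  a=50

Final answer: 50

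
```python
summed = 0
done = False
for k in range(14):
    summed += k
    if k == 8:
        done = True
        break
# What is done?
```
Trace:
  summed=0
  summed=0, done=False
  summed=0, done=False, k=0
  summed=1, done=False, k=1
  summed=3, done=False, k=2
  summed=6, done=False, k=3
  summed=10, done=False, k=4
  summed=15, done=False, k=5
  summed=21, done=False, k=6
  summed=28, done=False, k=7
  summed=36, done=True, k=8

Final answer: True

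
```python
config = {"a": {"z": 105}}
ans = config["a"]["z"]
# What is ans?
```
Trace:
  config={'a': {'z': 105}}
  config={'a': {'z': 105}}, ans=105

Final answer: 105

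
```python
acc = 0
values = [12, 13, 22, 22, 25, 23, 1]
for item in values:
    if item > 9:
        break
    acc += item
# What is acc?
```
Trace:
  acc=0
  acc=0, item=12

Final answer: 0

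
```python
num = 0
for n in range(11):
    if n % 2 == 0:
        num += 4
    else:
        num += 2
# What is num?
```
Trace:
  num=0
  num=4, n=0
  num=6, n=1
  num=10, n=2
  num=12, n=3
  num=16, n=4
  num=18, n=5
  num=22, n=6
  num=24, n=7
  num=28, n=8
  num=30, n=9
  num=34, n=10

Final answer: 34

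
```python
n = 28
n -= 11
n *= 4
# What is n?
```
Trace:
  n=28
  n=17
  n=68

Final answer: 68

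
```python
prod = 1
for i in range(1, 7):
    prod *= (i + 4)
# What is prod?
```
Trace:
  prod=1
  prod=5, i=1
  prod=30, i=2
  prod=210, i=3
  prod=1680, i=4
  prod=15120, i=5
  prod=151200, i=6

Final answer: 151200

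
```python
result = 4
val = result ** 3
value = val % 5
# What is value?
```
Trace:
  result=4
  result=4, val=64
  result=4, val=64, value=4

Final answer: 4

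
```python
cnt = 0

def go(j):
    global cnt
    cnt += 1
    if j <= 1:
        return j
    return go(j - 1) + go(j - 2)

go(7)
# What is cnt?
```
Call trace (a repeated sub-call is expanded the first time; later identical calls just restate its return value):
go(j=7)
  go(j=6)
    go(j=5)
      go(j=4)
        go(j=3)
          go(j=2)
            go(j=1)
            -> return 1
            go(j=0)
            -> return 0
          -> return 1
          go(j=1)
          -> return 1
        -> return 2
        go(j=2) -> return 1  (same call as traced above)
      -> return 3
      go(j=3) -> return 2  (same call as traced above)
    -> return 5
    go(j=4) -> return 3  (same call as traced above)
  -> return 8
  go(j=5) -> return 5  (same call as traced above)
-> return 13

cnt is incremented once per call, so count the calls in each subtree. Let C(j) = number of calls made by go(j).
C(0) = C(1) = 1 (base case, no recursion); C(j) = 1 + C(j - 1) + C(j - 2) otherwise.
C(2) = 1 + C(1) + C(0) = 1 + 1 + 1 = 3
C(3) = 1 + C(2) + C(1) = 1 + 3 + 1 = 5
C(4) = 1 + C(3) + C(2) = 1 + 5 + 3 = 9
C(5) = 1 + C(4) + C(3) = 1 + 9 + 5 = 15
C(6) = 1 + C(5) + C(4) = 1 + 15 + 9 = 25
C(7) = 1 + C(6) + C(5) = 1 + 25 + 15 = 41
cnt = C(7) = 41

Final answer: 41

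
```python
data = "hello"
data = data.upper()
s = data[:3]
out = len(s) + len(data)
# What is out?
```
Trace:
  data='hello'
  data='HELLO'
  data='HELLO', s='HEL'
  data='HELLO', s='HEL', out=8

Final answer: 8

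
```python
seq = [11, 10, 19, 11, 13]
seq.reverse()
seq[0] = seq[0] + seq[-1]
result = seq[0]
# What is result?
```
Trace:
  seq=[11, 10, 19, 11, 13]
  seq=[13, 11, 19, 10, 11]
  seq=[24, 11, 19, 10, 11]
  seq=[24, 11, 19, 10, 11], result=24

Final answer: 24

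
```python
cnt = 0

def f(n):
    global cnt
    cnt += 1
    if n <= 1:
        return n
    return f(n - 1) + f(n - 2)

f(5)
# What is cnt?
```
Call trace (a repeated sub-call is expanded the first time; later identical calls just restate its return value):
f(n=5)
  f(n=4)
    f(n=3)
      f(n=2)
        f(n=1)
        -> return 1
        f(n=0)
        -> return 0
      -> return 1
      f(n=1)
      -> return 1
    -> return 2
    f(n=2) -> return 1  (same call as traced above)
  -> return 3
  f(n=3) -> return 2  (same call as traced above)
-> return 5

cnt is incremented once per call, so count the calls in each subtree. Let C(n) = number of calls made by f(n).
C(0) = C(1) = 1 (base case, no recursion); C(n) = 1 + C(n - 1) + C(n - 2) otherwise.
C(2) = 1 + C(1) + C(0) = 1 + 1 + 1 = 3
C(3) = 1 + C(2) + C(1) = 1 + 3 + 1 = 5
C(4) = 1 + C(3) + C(2) = 1 + 5 + 3 = 9
C(5) = 1 + C(4) + C(3) = 1 + 9 + 5 = 15
cnt = C(5) = 15

Final answer: 15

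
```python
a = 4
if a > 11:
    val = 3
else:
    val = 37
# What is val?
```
Trace:
  a=4
  a=4, val=37

Final answer: 37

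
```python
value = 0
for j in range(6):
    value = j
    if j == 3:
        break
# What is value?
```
Trace:
  value=0
  value=0, j=0
  value=1, j=1
  value=2, j=2
  value=3, j=3

Final answer: 3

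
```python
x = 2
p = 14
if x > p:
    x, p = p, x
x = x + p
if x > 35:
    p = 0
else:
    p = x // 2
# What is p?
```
Trace:
  x=2
  x=2, p=14
  x=2, p=14
  x=16, p=14
  x=16, p=8

Final answer: 8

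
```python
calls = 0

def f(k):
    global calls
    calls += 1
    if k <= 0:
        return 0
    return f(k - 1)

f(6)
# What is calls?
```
Call trace:
f(k=6)
  f(k=5)
    f(k=4)
      f(k=3)
        f(k=2)
          f(k=1)
            f(k=0)
            -> return 0
          -> return 0
        -> return 0
      -> return 0
    -> return 0
  -> return 0
-> return 0

calls is incremented once per call. f is entered once for each k = 6, 5, 4, 3, 2, 1, 0 (the k <= 0 call returns without recursing), i.e. 6 + 1 calls.
calls = 7

Final answer: 7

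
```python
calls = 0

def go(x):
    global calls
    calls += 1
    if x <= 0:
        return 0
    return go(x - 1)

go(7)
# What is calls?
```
Call trace:
go(x=7)
  go(x=6)
    go(x=5)
      go(x=4)
        go(x=3)
          go(x=2)
            go(x=1)
              go(x=0)
              -> return 0
            -> return 0
          -> return 0
        -> return 0
      -> return 0
    -> return 0
  -> return 0
-> return 0

calls is incremented once per call. go is entered once for each x = 7, 6, 5, 4, 3, 2, 1, 0 (the x <= 0 call returns without recursing), i.e. 7 + 1 calls.
calls = 8

Final answer: 8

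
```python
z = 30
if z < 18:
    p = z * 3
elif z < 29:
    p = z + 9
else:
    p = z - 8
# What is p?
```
Trace:
  z=30
  z=30, p=22

Final answer: 22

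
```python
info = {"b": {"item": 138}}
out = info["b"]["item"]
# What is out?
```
Trace:
  info={'b': {'item': 138}}
  info={'b': {'item': 138}}, out=138

Final answer: 138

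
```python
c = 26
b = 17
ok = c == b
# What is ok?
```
Trace:
  c=26
  c=26, b=17
  c=26, b=17, ok=False

Final answer: False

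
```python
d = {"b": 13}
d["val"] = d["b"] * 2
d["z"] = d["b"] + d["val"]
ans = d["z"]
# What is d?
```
Trace:
  d={'b': 13}
  d={'b': 13, 'val': 26}
  d={'b': 13, 'val': 26, 'z': 39}
  d={'b': 13, 'val': 26, 'z': 39}, ans=39

Final answer: {'b': 13, 'val': 26, 'z': 39}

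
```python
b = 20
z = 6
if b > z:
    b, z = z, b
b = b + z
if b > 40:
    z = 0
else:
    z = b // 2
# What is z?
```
Trace:
  b=20
  b=20, z=6
  b=6, z=20
  b=26, z=20
  b=26, z=13

Final answer: 13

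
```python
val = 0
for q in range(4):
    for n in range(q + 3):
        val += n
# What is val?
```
Trace:
  val=0
  val=0, q=0, n=0
  val=1, q=0, n=1
  val=3, q=0, n=2
  val=3, q=1, n=0
  val=4, q=1, n=1
  val=6, q=1, n=2
  val=9, q=1, n=3
  val=9, q=2, n=0
  val=10, q=2, n=1
  val=12, q=2, n=2
  val=15, q=2, n=3
  val=19, q=2, n=4
  val=19, q=3, n=0
  val=20, q=3, n=1
  val=22, q=3, n=2
  val=25, q=3, n=3
  val=29, q=3, n=4
  val=34, q=3, n=5

Final answer: 34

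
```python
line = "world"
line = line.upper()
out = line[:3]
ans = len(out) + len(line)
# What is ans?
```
Trace:
  line='world'
  line='WORLD'
  line='WORLD', out='WOR'
  line='WORLD', out='WOR', ans=8

Final answer: 8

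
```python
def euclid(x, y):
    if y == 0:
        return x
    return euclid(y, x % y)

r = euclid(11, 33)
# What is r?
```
Call trace:
euclid(x=11, y=33)
  euclid(x=33, y=11)
    euclid(x=11, y=0)
    -> return 11
  -> return 11
-> return 11

Final answer: 11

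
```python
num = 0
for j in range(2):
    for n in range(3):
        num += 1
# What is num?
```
Trace:
  num=0
  num=1, j=0, n=0
  num=2, j=0, n=1
  num=3, j=0, n=2
  num=4, j=1, n=0
  num=5, j=1, n=1
  num=6, j=1, n=2

Final answer: 6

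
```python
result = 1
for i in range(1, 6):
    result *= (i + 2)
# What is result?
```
Trace:
  result=1
  result=3, i=1
  result=12, i=2
  result=60, i=3
  result=360, i=4
  result=2520, i=5

Final answer: 2520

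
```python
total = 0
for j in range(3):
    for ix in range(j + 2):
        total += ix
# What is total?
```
Trace:
  total=0
  total=0, j=0, ix=0
  total=1, j=0, ix=1
  total=1, j=1, ix=0
  total=2, j=1, ix=1
  total=4, j=1, ix=2
  total=4, j=2, ix=0
  total=5, j=2, ix=1
  total=7, j=2, ix=2
  total=10, j=2, ix=3

Final answer: 10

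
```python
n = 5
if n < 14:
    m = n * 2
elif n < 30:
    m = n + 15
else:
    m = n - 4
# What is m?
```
Trace:
  n=5
  n=5, m=10

Final answer: 10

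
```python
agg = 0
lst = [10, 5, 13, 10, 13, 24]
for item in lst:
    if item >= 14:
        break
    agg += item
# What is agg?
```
Trace:
  agg=0
  agg=10, item=10
  agg=15, item=5
  agg=28, item=13
  agg=38, item=10
  agg=51, item=13
  agg=51, item=24

Final answer: 51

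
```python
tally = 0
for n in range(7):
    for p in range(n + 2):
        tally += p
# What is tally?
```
Trace:
  tally=0
  tally=0, n=0, p=0
  tally=1, n=0, p=1
  tally=1, n=1, p=0
  tally=2, n=1, p=1
  tally=4, n=1, p=2
  tally=4, n=2, p=0
  tally=5, n=2, p=1
  tally=7, n=2, p=2
  tally=10, n=2, p=3
  tally=10, n=3, p=0
  tally=11, n=3, p=1
  tally=13, n=3, p=2
  tally=16, n=3, p=3
  tally=20, n=3, p=4
  tally=20, n=4, p=0
  tally=21, n=4, p=1
  tally=23, n=4, p=2
  tally=26, n=4, p=3
  tally=30, n=4, p=4
  tally=35, n=4, p=5
  tally=35, n=5, p=0
  tally=36, n=5, p=1
  tally=38, n=5, p=2
  tally=41, n=5, p=3
  tally=45, n=5, p=4
  tally=50, n=5, p=5
  tally=56, n=5, p=6
  tally=56, n=6, p=0
  tally=57, n=6, p=1
  tally=59, n=6, p=2
  tally=62, n=6, p=3
  tally=66, n=6, p=4
  tally=71, n=6, p=5
  tally=77, n=6, p=6
  tally=84, n=6, p=7

Final answer: 84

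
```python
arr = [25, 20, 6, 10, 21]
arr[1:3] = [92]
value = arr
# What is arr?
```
Trace:
  arr=[25, 20, 6, 10, 21]
  arr=[25, 92, 10, 21]
  arr=[25, 92, 10, 21], value=[25, 92, 10, 21]

Final answer: [25, 92, 10, 21]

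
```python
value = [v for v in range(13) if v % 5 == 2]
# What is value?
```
Trace:
  v=0
  v=1
  v=2
  v=3
  v=4
  v=5
  v=6
  v=7
  v=8
  v=9
  v=10
  v=11
  v=12
  value=[2, 7, 12]

Final answer: [2, 7, 12]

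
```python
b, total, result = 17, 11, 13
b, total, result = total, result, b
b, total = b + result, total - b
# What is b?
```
Trace:
  b=17, total=11, result=13
  b=11, total=13, result=17
  b=28, total=2, result=17

Final answer: 28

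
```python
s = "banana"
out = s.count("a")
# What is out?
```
Trace:
  s='banana'
  s='banana', out=3

Final answer: 3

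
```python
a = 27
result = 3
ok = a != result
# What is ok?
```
Trace:
  a=27
  a=27, result=3
  a=27, result=3, ok=True

Final answer: True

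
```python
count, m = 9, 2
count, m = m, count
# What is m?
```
Trace:
  count=9, m=2
  count=2, m=9

Final answer: 9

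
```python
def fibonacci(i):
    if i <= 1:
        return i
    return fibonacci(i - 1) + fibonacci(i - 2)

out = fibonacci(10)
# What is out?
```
Call trace (a repeated sub-call is expanded the first time; later identical calls just restate its return value):
fibonacci(i=10)
  fibonacci(i=9)
    fibonacci(i=8)
      fibonacci(i=7)
        fibonacci(i=6)
          fibonacci(i=5)
            fibonacci(i=4)
              fibonacci(i=3)
                fibonacci(i=2)
                  fibonacci(i=1)
                  -> return 1
                  fibonacci(i=0)
                  -> return 0
                -> return 1
                fibonacci(i=1)
                -> return 1
              -> return 2
              fibonacci(i=2) -> return 1  (same call as traced above)
            -> return 3
            fibonacci(i=3) -> return 2  (same call as traced above)
          -> return 5
          fibonacci(i=4) -> return 3  (same call as traced above)
        -> return 8
        fibonacci(i=5) -> return 5  (same call as traced above)
      -> return 13
      fibonacci(i=6) -> return 8  (same call as traced above)
    -> return 21
    fibonacci(i=7) -> return 13  (same call as traced above)
  -> return 34
  fibonacci(i=8) -> return 21  (same call as traced above)
-> return 55

Final answer: 55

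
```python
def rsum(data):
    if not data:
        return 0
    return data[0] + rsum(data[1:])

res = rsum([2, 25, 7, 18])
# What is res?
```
Call trace:
rsum(data=[2, 25, 7, 18])
  rsum(data=[25, 7, 18])
    rsum(data=[7, 18])
      rsum(data=[18])
        rsum(data=[])
        -> return 0
      -> return 18
    -> return 25
  -> return 50
-> return 52

Final answer: 52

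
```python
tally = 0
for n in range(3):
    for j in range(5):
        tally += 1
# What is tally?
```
Trace:
  tally=0
  tally=1, n=0, j=0
  tally=2, n=0, j=1
  tally=3, n=0, j=2
  tally=4, n=0, j=3
  tally=5, n=0, j=4
  tally=6, n=1, j=0
  tally=7, n=1, j=1
  tally=8, n=1, j=2
  tally=9, n=1, j=3
  tally=10, n=1, j=4
  tally=11, n=2, j=0
  tally=12, n=2, j=1
  tally=13, n=2, j=2
  tally=14, n=2, j=3
  tally=15, n=2, j=4

Final answer: 15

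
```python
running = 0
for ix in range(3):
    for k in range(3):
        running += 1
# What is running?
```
Trace:
  running=0
  running=1, ix=0, k=0
  running=2, ix=0, k=1
  running=3, ix=0, k=2
  running=4, ix=1, k=0
  running=5, ix=1, k=1
  running=6, ix=1, k=2
  running=7, ix=2, k=0
  running=8, ix=2, k=1
  running=9, ix=2, k=2

Final answer: 9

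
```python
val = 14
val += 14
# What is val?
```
Trace:
  val=14
  val=28

Final answer: 28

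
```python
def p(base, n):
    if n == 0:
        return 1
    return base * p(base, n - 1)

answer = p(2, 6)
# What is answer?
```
Call trace:
p(base=2, n=6)
  p(base=2, n=5)
    p(base=2, n=4)
      p(base=2, n=3)
        p(base=2, n=2)
          p(base=2, n=1)
            p(base=2, n=0)
            -> return 1
          -> return 2
        -> return 4
      -> return 8
    -> return 16
  -> return 32
-> return 64

Final answer: 64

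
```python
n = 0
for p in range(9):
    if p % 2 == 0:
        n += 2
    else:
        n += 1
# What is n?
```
Trace:
  n=0
  n=2, p=0
  n=3, p=1
  n=5, p=2
  n=6, p=3
  n=8, p=4
  n=9, p=5
  n=11, p=6
  n=12, p=7
  n=14, p=8

Final answer: 14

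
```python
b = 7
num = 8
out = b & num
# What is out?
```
Trace:
  b=7
  b=7, num=8
  b=7, num=8, out=0

Final answer: 0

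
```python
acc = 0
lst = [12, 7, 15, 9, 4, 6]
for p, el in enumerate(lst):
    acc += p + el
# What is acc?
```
Trace:
  acc=0
  acc=12, p=0, el=12
  acc=20, p=1, el=7
  acc=37, p=2, el=15
  acc=49, p=3, el=9
  acc=57, p=4, el=4
  acc=68, p=5, el=6

Final answer: 68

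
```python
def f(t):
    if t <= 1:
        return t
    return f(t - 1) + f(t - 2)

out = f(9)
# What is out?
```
Call trace (a repeated sub-call is expanded the first time; later identical calls just restate its return value):
f(t=9)
  f(t=8)
    f(t=7)
      f(t=6)
        f(t=5)
          f(t=4)
            f(t=3)
              f(t=2)
                f(t=1)
                -> return 1
                f(t=0)
                -> return 0
              -> return 1
              f(t=1)
              -> return 1
            -> return 2
            f(t=2) -> return 1  (same call as traced above)
          -> return 3
          f(t=3) -> return 2  (same call as traced above)
        -> return 5
        f(t=4) -> return 3  (same call as traced above)
      -> return 8
      f(t=5) -> return 5  (same call as traced above)
    -> return 13
    f(t=6) -> return 8  (same call as traced above)
  -> return 21
  f(t=7) -> return 13  (same call as traced above)
-> return 34

Final answer: 34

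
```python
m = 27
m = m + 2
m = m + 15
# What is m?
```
Trace:
  m=27
  m=29
  m=44

Final answer: 44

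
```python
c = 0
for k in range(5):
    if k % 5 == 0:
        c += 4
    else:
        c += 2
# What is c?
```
Trace:
  c=0
  c=4, k=0
  c=6, k=1
  c=8, k=2
  c=10, k=3
  c=12, k=4

Final answer: 12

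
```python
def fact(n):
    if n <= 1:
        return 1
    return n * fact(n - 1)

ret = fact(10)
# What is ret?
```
Call trace:
fact(n=10)
  fact(n=9)
    fact(n=8)
      fact(n=7)
        fact(n=6)
          fact(n=5)
            fact(n=4)
              fact(n=3)
                fact(n=2)
                  fact(n=1)
                  -> return 1
                -> return 2
              -> return 6
            -> return 24
          -> return 120
        -> return 720
      -> return 5040
    -> return 40320
  -> return 362880
-> return 3628800

Final answer: 3628800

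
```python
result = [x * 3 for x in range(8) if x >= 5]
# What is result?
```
Trace:
  x=0
  x=1
  x=2
  x=3
  x=4
  x=5
  x=6
  x=7
  result=[15, 18, 21]

Final answer: [15, 18, 21]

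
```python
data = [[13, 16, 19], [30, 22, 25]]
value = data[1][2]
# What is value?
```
Trace:
  data=[[13, 16, 19], [30, 22, 25]]
  data=[[13, 16, 19], [30, 22, 25]], value=25

Final answer: 25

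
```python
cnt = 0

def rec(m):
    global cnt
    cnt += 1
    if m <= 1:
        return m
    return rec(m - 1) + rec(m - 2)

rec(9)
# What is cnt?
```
Call trace (a repeated sub-call is expanded the first time; later identical calls just restate its return value):
rec(m=9)
  rec(m=8)
    rec(m=7)
      rec(m=6)
        rec(m=5)
          rec(m=4)
            rec(m=3)
              rec(m=2)
                rec(m=1)
                -> return 1
                rec(m=0)
                -> return 0
              -> return 1
              rec(m=1)
              -> return 1
            -> return 2
            rec(m=2) -> return 1  (same call as traced above)
          -> return 3
          rec(m=3) -> return 2  (same call as traced above)
        -> return 5
        rec(m=4) -> return 3  (same call as traced above)
      -> return 8
      rec(m=5) -> return 5  (same call as traced above)
    -> return 13
    rec(m=6) -> return 8  (same call as traced above)
  -> return 21
  rec(m=7) -> return 13  (same call as traced above)
-> return 34

cnt is incremented once per call, so count the calls in each subtree. Let C(m) = number of calls made by rec(m).
C(0) = C(1) = 1 (base case, no recursion); C(m) = 1 + C(m - 1) + C(m - 2) otherwise.
C(2) = 1 + C(1) + C(0) = 1 + 1 + 1 = 3
C(3) = 1 + C(2) + C(1) = 1 + 3 + 1 = 5
C(4) = 1 + C(3) + C(2) = 1 + 5 + 3 = 9
C(5) = 1 + C(4) + C(3) = 1 + 9 + 5 = 15
C(6) = 1 + C(5) + C(4) = 1 + 15 + 9 = 25
C(7) = 1 + C(6) + C(5) = 1 + 25 + 15 = 41
C(8) = 1 + C(7) + C(6) = 1 + 41 + 25 = 67
C(9) = 1 + C(8) + C(7) = 1 + 67 + 41 = 109
cnt = C(9) = 109

Final answer: 109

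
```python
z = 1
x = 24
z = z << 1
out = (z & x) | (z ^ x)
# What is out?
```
Trace:
  z=1
  z=1, x=24
  z=2, x=24
  z=2, x=24, out=26

Final answer: 26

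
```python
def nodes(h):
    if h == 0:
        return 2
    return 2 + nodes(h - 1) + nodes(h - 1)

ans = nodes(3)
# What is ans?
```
Call trace (a repeated sub-call is expanded the first time; later identical calls just restate its return value):
nodes(h=3)
  nodes(h=2)
    nodes(h=1)
      nodes(h=0)
      -> return 2
      nodes(h=0)
      -> return 2
    -> return 6
    nodes(h=1) -> return 6  (same call as traced above)
  -> return 14
  nodes(h=2) -> return 14  (same call as traced above)
-> return 30

Final answer: 30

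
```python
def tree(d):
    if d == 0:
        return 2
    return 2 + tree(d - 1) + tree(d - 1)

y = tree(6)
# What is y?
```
Call trace (a repeated sub-call is expanded the first time; later identical calls just restate its return value):
tree(d=6)
  tree(d=5)
    tree(d=4)
      tree(d=3)
        tree(d=2)
          tree(d=1)
            tree(d=0)
            -> return 2
            tree(d=0)
            -> return 2
          -> return 6
          tree(d=1) -> return 6  (same call as traced above)
        -> return 14
        tree(d=2) -> return 14  (same call as traced above)
      -> return 30
      tree(d=3) -> return 30  (same call as traced above)
    -> return 62
    tree(d=4) -> return 62  (same call as traced above)
  -> return 126
  tree(d=5) -> return 126  (same call as traced above)
-> return 254

Final answer: 254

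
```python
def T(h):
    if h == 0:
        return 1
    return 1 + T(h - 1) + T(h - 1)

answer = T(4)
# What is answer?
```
Call trace (a repeated sub-call is expanded the first time; later identical calls just restate its return value):
T(h=4)
  T(h=3)
    T(h=2)
      T(h=1)
        T(h=0)
        -> return 1
        T(h=0)
        -> return 1
      -> return 3
      T(h=1) -> return 3  (same call as traced above)
    -> return 7
    T(h=2) -> return 7  (same call as traced above)
  -> return 15
  T(h=3) -> return 15  (same call as traced above)
-> return 31

Final answer: 31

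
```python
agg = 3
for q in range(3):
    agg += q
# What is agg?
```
Trace:
  agg=3
  agg=3, q=0
  agg=4, q=1
  agg=6, q=2

Final answer: 6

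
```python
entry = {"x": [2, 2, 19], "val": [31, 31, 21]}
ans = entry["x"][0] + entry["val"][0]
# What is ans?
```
Trace:
  entry={'x': [2, 2, 19], 'val': [31, 31, 21]}
  entry={'x': [2, 2, 19], 'val': [31, 31, 21]}, ans=33

Final answer: 33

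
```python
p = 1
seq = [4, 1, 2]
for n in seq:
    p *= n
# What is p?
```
Trace:
  p=1
  p=4, n=4
  p=4, n=1
  p=8, n=2

Final answer: 8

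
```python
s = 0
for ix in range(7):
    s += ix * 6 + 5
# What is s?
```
Trace:
  s=0
  s=5, ix=0
  s=16, ix=1
  s=33, ix=2
  s=56, ix=3
  s=85, ix=4
  s=120, ix=5
  s=161, ix=6

Final answer: 161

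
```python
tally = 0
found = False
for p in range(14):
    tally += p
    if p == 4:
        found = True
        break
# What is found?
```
Trace:
  tally=0
  tally=0, found=False
  tally=0, found=False, p=0
  tally=1, found=False, p=1
  tally=3, found=False, p=2
  tally=6, found=False, p=3
  tally=10, found=True, p=4

Final answer: True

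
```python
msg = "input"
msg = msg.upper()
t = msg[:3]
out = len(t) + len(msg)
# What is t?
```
Trace:
  msg='input'
  msg='INPUT'
  msg='INPUT', t='INP'
  msg='INPUT', t='INP', out=8

Final answer: 'INP'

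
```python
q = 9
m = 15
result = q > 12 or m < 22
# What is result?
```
Trace:
  q=9
  q=9, m=15
  q=9, m=15, result=True

Final answer: True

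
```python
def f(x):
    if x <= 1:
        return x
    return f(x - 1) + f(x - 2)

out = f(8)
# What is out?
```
Call trace (a repeated sub-call is expanded the first time; later identical calls just restate its return value):
f(x=8)
  f(x=7)
    f(x=6)
      f(x=5)
        f(x=4)
          f(x=3)
            f(x=2)
              f(x=1)
              -> return 1
              f(x=0)
              -> return 0
            -> return 1
            f(x=1)
            -> return 1
          -> return 2
          f(x=2) -> return 1  (same call as traced above)
        -> return 3
        f(x=3) -> return 2  (same call as traced above)
      -> return 5
      f(x=4) -> return 3  (same call as traced above)
    -> return 8
    f(x=5) -> return 5  (same call as traced above)
  -> return 13
  f(x=6) -> return 8  (same call as traced above)
-> return 21

Final answer: 21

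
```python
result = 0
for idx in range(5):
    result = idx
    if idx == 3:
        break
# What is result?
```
Trace:
  result=0
  result=0, idx=0
  result=1, idx=1
  result=2, idx=2
  result=3, idx=3

Final answer: 3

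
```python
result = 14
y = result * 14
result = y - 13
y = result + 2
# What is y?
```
Trace:
  result=14
  result=14, y=196
  result=183, y=196
  result=183, y=185

Final answer: 185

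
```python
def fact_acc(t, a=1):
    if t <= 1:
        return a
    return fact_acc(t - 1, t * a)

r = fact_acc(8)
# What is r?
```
Call trace:
fact_acc(t=8, a=1)
  fact_acc(t=7, a=8)
    fact_acc(t=6, a=56)
      fact_acc(t=5, a=336)
        fact_acc(t=4, a=1680)
          fact_acc(t=3, a=6720)
            fact_acc(t=2, a=20160)
              fact_acc(t=1, a=40320)
              -> return 40320
            -> return 40320
          -> return 40320
        -> return 40320
      -> return 40320
    -> return 40320
  -> return 40320
-> return 40320

Final answer: 40320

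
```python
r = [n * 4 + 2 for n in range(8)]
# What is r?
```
Trace:
  n=0
  n=1
  n=2
  n=3
  n=4
  n=5
  n=6
  n=7
  r=[2, 6, 10, 14, 18, 22, 26, 30]

Final answer: [2, 6, 10, 14, 18, 22, 26, 30]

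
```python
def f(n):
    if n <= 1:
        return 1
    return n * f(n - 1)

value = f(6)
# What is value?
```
Call trace:
f(n=6)
  f(n=5)
    f(n=4)
      f(n=3)
        f(n=2)
          f(n=1)
          -> return 1
        -> return 2
      -> return 6
    -> return 24
  -> return 120
-> return 720

Final answer: 720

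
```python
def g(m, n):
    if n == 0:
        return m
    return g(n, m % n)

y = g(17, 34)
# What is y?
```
Call trace:
g(m=17, n=34)
  g(m=34, n=17)
    g(m=17, n=0)
    -> return 17
  -> return 17
-> return 17

Final answer: 17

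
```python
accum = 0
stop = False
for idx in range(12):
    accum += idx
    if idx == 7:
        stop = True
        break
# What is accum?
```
Trace:
  accum=0
  accum=0, stop=False
  accum=0, stop=False, idx=0
  accum=1, stop=False, idx=1
  accum=3, stop=False, idx=2
  accum=6, stop=False, idx=3
  accum=10, stop=False, idx=4
  accum=15, stop=False, idx=5
  accum=21, stop=False, idx=6
  accum=28, stop=True, idx=7

Final answer: 28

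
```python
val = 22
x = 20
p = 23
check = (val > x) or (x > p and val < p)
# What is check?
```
Trace:
  val=22
  val=22, x=20
  val=22, x=20, p=23
  val=22, x=20, p=23, check=True

Final answer: True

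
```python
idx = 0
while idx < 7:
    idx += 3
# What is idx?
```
Trace:
  idx=0
  idx=3
  idx=6
  idx=9

Final answer: 9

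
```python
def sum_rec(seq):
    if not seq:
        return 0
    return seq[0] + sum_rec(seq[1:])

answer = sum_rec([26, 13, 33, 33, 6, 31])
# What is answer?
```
Call trace:
sum_rec(seq=[26, 13, 33, 33, 6, 31])
  sum_rec(seq=[13, 33, 33, 6, 31])
    sum_rec(seq=[33, 33, 6, 31])
      sum_rec(seq=[33, 6, 31])
        sum_rec(seq=[6, 31])
          sum_rec(seq=[31])
            sum_rec(seq=[])
            -> return 0
          -> return 31
        -> return 37
      -> return 70
    -> return 103
  -> return 116
-> return 142

Final answer: 142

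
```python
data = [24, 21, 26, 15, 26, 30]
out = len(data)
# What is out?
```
Trace:
  data=[24, 21, 26, 15, 26, 30]
  data=[24, 21, 26, 15, 26, 30], out=6

Final answer: 6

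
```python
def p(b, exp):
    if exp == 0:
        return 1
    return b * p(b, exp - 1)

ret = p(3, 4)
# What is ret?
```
Call trace:
p(b=3, exp=4)
  p(b=3, exp=3)
    p(b=3, exp=2)
      p(b=3, exp=1)
        p(b=3, exp=0)
        -> return 1
      -> return 3
    -> return 9
  -> return 27
-> return 81

Final answer: 81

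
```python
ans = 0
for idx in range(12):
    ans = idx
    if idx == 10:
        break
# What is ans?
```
Trace:
  ans=0
  ans=0, idx=0
  ans=1, idx=1
  ans=2, idx=2
  ans=3, idx=3
  ans=4, idx=4
  ans=5, idx=5
  ans=6, idx=6
  ans=7, idx=7
  ans=8, idx=8
  ans=9, idx=9
  ans=10, idx=10

Final answer: 10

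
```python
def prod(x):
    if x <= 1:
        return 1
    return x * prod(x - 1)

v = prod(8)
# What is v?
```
Call trace:
prod(x=8)
  prod(x=7)
    prod(x=6)
      prod(x=5)
        prod(x=4)
          prod(x=3)
            prod(x=2)
              prod(x=1)
              -> return 1
            -> return 2
          -> return 6
        -> return 24
      -> return 120
    -> return 720
  -> return 5040
-> return 40320

Final answer: 40320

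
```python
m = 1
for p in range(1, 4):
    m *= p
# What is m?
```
Trace:
  m=1
  m=1, p=1
  m=2, p=2
  m=6, p=3

Final answer: 6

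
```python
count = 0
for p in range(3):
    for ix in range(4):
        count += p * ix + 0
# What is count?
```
Trace:
  count=0
  count=0, p=0, ix=0
  count=0, p=0, ix=1
  count=0, p=0, ix=2
  count=0, p=0, ix=3
  count=0, p=1, ix=0
  count=1, p=1, ix=1
  count=3, p=1, ix=2
  count=6, p=1, ix=3
  count=6, p=2, ix=0
  count=8, p=2, ix=1
  count=12, p=2, ix=2
  count=18, p=2, ix=3

Final answer: 18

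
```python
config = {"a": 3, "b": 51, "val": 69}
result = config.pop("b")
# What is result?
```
Trace:
  config={'a': 3, 'b': 51, 'val': 69}
  config={'a': 3, 'val': 69}, result=51

Final answer: 51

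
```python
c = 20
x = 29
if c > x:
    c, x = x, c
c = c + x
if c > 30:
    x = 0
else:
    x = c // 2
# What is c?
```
Trace:
  c=20
  c=20, x=29
  c=20, x=29
  c=49, x=29
  c=49, x=0

Final answer: 49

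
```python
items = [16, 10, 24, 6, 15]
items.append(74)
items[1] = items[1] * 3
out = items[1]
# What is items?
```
Trace:
  items=[16, 10, 24, 6, 15]
  items=[16, 10, 24, 6, 15, 74]
  items=[16, 30, 24, 6, 15, 74]
  items=[16, 30, 24, 6, 15, 74], out=30

Final answer: [16, 30, 24, 6, 15, 74]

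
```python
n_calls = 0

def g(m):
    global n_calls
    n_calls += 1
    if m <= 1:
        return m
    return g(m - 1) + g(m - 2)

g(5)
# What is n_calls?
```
Call trace (a repeated sub-call is expanded the first time; later identical calls just restate its return value):
g(m=5)
  g(m=4)
    g(m=3)
      g(m=2)
        g(m=1)
        -> return 1
        g(m=0)
        -> return 0
      -> return 1
      g(m=1)
      -> return 1
    -> return 2
    g(m=2) -> return 1  (same call as traced above)
  -> return 3
  g(m=3) -> return 2  (same call as traced above)
-> return 5

n_calls is incremented once per call, so count the calls in each subtree. Let C(m) = number of calls made by g(m).
C(0) = C(1) = 1 (base case, no recursion); C(m) = 1 + C(m - 1) + C(m - 2) otherwise.
C(2) = 1 + C(1) + C(0) = 1 + 1 + 1 = 3
C(3) = 1 + C(2) + C(1) = 1 + 3 + 1 = 5
C(4) = 1 + C(3) + C(2) = 1 + 5 + 3 = 9
C(5) = 1 + C(4) + C(3) = 1 + 9 + 5 = 15
n_calls = C(5) = 15

Final answer: 15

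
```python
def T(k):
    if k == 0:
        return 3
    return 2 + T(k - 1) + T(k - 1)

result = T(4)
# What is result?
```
Call trace (a repeated sub-call is expanded the first time; later identical calls just restate its return value):
T(k=4)
  T(k=3)
    T(k=2)
      T(k=1)
        T(k=0)
        -> return 3
        T(k=0)
        -> return 3
      -> return 8
      T(k=1) -> return 8  (same call as traced above)
    -> return 18
    T(k=2) -> return 18  (same call as traced above)
  -> return 38
  T(k=3) -> return 38  (same call as traced above)
-> return 78

Final answer: 78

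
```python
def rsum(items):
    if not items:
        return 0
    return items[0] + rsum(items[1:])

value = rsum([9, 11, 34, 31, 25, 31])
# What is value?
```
Call trace:
rsum(items=[9, 11, 34, 31, 25, 31])
  rsum(items=[11, 34, 31, 25, 31])
    rsum(items=[34, 31, 25, 31])
      rsum(items=[31, 25, 31])
        rsum(items=[25, 31])
          rsum(items=[31])
            rsum(items=[])
            -> return 0
          -> return 31
        -> return 56
      -> return 87
    -> return 121
  -> return 132
-> return 141

Final answer: 141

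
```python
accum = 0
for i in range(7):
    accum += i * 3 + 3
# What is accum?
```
Trace:
  accum=0
  accum=3, i=0
  accum=9, i=1
  accum=18, i=2
  accum=30, i=3
  accum=45, i=4
  accum=63, i=5
  accum=84, i=6

Final answer: 84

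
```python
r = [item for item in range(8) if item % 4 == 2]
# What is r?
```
Trace:
  item=0
  item=1
  item=2
  item=3
  item=4
  item=5
  item=6
  item=7
  r=[2, 6]

Final answer: [2, 6]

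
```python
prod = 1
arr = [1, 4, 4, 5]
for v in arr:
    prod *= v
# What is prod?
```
Trace:
  prod=1
  prod=1, v=1
  prod=4, v=4
  prod=16, v=4
  prod=80, v=5

Final answer: 80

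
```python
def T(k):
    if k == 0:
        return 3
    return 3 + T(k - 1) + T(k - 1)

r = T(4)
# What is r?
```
Call trace (a repeated sub-call is expanded the first time; later identical calls just restate its return value):
T(k=4)
  T(k=3)
    T(k=2)
      T(k=1)
        T(k=0)
        -> return 3
        T(k=0)
        -> return 3
      -> return 9
      T(k=1) -> return 9  (same call as traced above)
    -> return 21
    T(k=2) -> return 21  (same call as traced above)
  -> return 45
  T(k=3) -> return 45  (same call as traced above)
-> return 93

Final answer: 93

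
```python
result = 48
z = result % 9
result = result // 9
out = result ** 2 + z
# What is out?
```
Trace:
  result=48
  result=48, z=3
  result=5, z=3
  result=5, z=3, out=28

Final answer: 28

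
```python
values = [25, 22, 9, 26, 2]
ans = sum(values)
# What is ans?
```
Trace:
  values=[25, 22, 9, 26, 2]
  values=[25, 22, 9, 26, 2], ans=84

Final answer: 84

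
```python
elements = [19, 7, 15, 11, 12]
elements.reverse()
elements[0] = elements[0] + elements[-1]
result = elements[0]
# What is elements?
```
Trace:
  elements=[19, 7, 15, 11, 12]
  elements=[12, 11, 15, 7, 19]
  elements=[31, 11, 15, 7, 19]
  elements=[31, 11, 15, 7, 19], result=31

Final answer: [31, 11, 15, 7, 19]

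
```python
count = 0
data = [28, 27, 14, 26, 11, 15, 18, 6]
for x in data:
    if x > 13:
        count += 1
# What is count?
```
Trace:
  count=0
  count=1, x=28
  count=2, x=27
  count=3, x=14
  count=4, x=26
  count=4, x=11
  count=5, x=15
  count=6, x=18
  count=6, x=6

Final answer: 6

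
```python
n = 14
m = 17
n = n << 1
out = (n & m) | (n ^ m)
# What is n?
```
Trace:
  n=14
  n=14, m=17
  n=28, m=17
  n=28, m=17, out=29

Final answer: 28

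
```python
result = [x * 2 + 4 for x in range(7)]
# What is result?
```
Trace:
  x=0
  x=1
  x=2
  x=3
  x=4
  x=5
  x=6
  result=[4, 6, 8, 10, 12, 14, 16]

Final answer: [4, 6, 8, 10, 12, 14, 16]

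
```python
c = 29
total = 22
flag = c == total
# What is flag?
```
Trace:
  c=29
  c=29, total=22
  c=29, total=22, flag=False

Final answer: False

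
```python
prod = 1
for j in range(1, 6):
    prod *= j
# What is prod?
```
Trace:
  prod=1
  prod=1, j=1
  prod=2, j=2
  prod=6, j=3
  prod=24, j=4
  prod=120, j=5

Final answer: 120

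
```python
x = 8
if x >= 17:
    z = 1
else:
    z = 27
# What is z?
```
Trace:
  x=8
  x=8, z=27

Final answer: 27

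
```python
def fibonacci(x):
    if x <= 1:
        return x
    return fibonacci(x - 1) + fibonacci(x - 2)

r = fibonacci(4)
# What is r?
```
Call trace (a repeated sub-call is expanded the first time; later identical calls just restate its return value):
fibonacci(x=4)
  fibonacci(x=3)
    fibonacci(x=2)
      fibonacci(x=1)
      -> return 1
      fibonacci(x=0)
      -> return 0
    -> return 1
    fibonacci(x=1)
    -> return 1
  -> return 2
  fibonacci(x=2) -> return 1  (same call as traced above)
-> return 3

Final answer: 3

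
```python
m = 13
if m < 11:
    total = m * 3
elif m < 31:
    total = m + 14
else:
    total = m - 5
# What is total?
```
Trace:
  m=13
  m=13, total=27

Final answer: 27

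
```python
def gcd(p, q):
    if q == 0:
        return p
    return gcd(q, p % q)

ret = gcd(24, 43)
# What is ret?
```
Call trace:
gcd(p=24, q=43)
  gcd(p=43, q=24)
    gcd(p=24, q=19)
      gcd(p=19, q=5)
        gcd(p=5, q=4)
          gcd(p=4, q=1)
            gcd(p=1, q=0)
            -> return 1
          -> return 1
        -> return 1
      -> return 1
    -> return 1
  -> return 1
-> return 1

Final answer: 1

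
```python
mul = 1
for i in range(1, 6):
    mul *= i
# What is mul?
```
Trace:
  mul=1
  mul=1, i=1
  mul=2, i=2
  mul=6, i=3
  mul=24, i=4
  mul=120, i=5

Final answer: 120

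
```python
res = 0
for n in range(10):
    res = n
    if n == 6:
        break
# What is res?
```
Trace:
  res=0
  res=0, n=0
  res=1, n=1
  res=2, n=2
  res=3, n=3
  res=4, n=4
  res=5, n=5
  res=6, n=6

Final answer: 6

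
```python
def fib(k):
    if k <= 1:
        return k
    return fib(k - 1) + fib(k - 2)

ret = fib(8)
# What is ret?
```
Call trace (a repeated sub-call is expanded the first time; later identical calls just restate its return value):
fib(k=8)
  fib(k=7)
    fib(k=6)
      fib(k=5)
        fib(k=4)
          fib(k=3)
            fib(k=2)
              fib(k=1)
              -> return 1
              fib(k=0)
              -> return 0
            -> return 1
            fib(k=1)
            -> return 1
          -> return 2
          fib(k=2) -> return 1  (same call as traced above)
        -> return 3
        fib(k=3) -> return 2  (same call as traced above)
      -> return 5
      fib(k=4) -> return 3  (same call as traced above)
    -> return 8
    fib(k=5) -> return 5  (same call as traced above)
  -> return 13
  fib(k=6) -> return 8  (same call as traced above)
-> return 21

Final answer: 21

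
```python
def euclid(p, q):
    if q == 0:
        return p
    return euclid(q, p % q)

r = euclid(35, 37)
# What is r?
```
Call trace:
euclid(p=35, q=37)
  euclid(p=37, q=35)
    euclid(p=35, q=2)
      euclid(p=2, q=1)
        euclid(p=1, q=0)
        -> return 1
      -> return 1
    -> return 1
  -> return 1
-> return 1

Final answer: 1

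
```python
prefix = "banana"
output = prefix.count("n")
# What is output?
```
Trace:
  prefix='banana'
  prefix='banana', output=2

Final answer: 2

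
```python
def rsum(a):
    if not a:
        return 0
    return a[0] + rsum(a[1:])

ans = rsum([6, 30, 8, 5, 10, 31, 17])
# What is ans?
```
Call trace:
rsum(a=[6, 30, 8, 5, 10, 31, 17])
  rsum(a=[30, 8, 5, 10, 31, 17])
    rsum(a=[8, 5, 10, 31, 17])
      rsum(a=[5, 10, 31, 17])
        rsum(a=[10, 31, 17])
          rsum(a=[31, 17])
            rsum(a=[17])
              rsum(a=[])
              -> return 0
            -> return 17
          -> return 48
        -> return 58
      -> return 63
    -> return 71
  -> return 101
-> return 107

Final answer: 107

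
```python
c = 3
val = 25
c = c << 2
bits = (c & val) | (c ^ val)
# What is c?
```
Trace:
  c=3
  c=3, val=25
  c=12, val=25
  c=12, val=25, bits=29

Final answer: 12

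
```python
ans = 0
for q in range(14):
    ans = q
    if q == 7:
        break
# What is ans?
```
Trace:
  ans=0
  ans=0, q=0
  ans=1, q=1
  ans=2, q=2
  ans=3, q=3
  ans=4, q=4
  ans=5, q=5
  ans=6, q=6
  ans=7, q=7

Final answer: 7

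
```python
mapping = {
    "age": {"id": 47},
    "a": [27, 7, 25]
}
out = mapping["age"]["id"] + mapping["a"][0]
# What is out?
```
Trace:
  mapping={'age': {'id': 47}, 'a': [27, 7, 25]}
  mapping={'age': {'id': 47}, 'a': [27, 7, 25]}, out=74

Final answer: 74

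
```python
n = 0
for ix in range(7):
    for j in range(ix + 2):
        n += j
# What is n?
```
Trace:
  n=0
  n=0, ix=0, j=0
  n=1, ix=0, j=1
  n=1, ix=1, j=0
  n=2, ix=1, j=1
  n=4, ix=1, j=2
  n=4, ix=2, j=0
  n=5, ix=2, j=1
  n=7, ix=2, j=2
  n=10, ix=2, j=3
  n=10, ix=3, j=0
  n=11, ix=3, j=1
  n=13, ix=3, j=2
  n=16, ix=3, j=3
  n=20, ix=3, j=4
  n=20, ix=4, j=0
  n=21, ix=4, j=1
  n=23, ix=4, j=2
  n=26, ix=4, j=3
  n=30, ix=4, j=4
  n=35, ix=4, j=5
  n=35, ix=5, j=0
  n=36, ix=5, j=1
  n=38, ix=5, j=2
  n=41, ix=5, j=3
  n=45, ix=5, j=4
  n=50, ix=5, j=5
  n=56, ix=5, j=6
  n=56, ix=6, j=0
  n=57, ix=6, j=1
  n=59, ix=6, j=2
  n=62, ix=6, j=3
  n=66, ix=6, j=4
  n=71, ix=6, j=5
  n=77, ix=6, j=6
  n=84, ix=6, j=7

Final answer: 84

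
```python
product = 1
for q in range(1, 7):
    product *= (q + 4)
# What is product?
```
Trace:
  product=1
  product=5, q=1
  product=30, q=2
  product=210, q=3
  product=1680, q=4
  product=15120, q=5
  product=151200, q=6

Final answer: 151200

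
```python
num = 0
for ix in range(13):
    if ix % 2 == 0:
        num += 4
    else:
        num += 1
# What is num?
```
Trace:
  num=0
  num=4, ix=0
  num=5, ix=1
  num=9, ix=2
  num=10, ix=3
  num=14, ix=4
  num=15, ix=5
  num=19, ix=6
  num=20, ix=7
  num=24, ix=8
  num=25, ix=9
  num=29, ix=10
  num=30, ix=11
  num=34, ix=12

Final answer: 34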